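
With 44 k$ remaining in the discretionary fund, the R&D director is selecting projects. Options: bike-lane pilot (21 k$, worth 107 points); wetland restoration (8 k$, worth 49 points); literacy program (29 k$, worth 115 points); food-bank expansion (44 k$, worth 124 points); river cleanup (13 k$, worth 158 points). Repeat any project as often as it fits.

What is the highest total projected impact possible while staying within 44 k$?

3×river cleanup uses 39 of the 44 k$ and totals 474.
That's the maximum — no swap from here does better than 474.

474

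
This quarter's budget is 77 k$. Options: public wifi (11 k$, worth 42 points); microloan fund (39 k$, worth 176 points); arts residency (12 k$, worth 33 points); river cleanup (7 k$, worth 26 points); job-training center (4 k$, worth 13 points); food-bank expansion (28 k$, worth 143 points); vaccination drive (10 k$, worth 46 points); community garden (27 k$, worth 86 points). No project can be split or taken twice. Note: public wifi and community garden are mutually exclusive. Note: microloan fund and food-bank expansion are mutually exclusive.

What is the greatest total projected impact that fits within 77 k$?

River cleanup + job-training center + food-bank expansion + vaccination drive + community garden uses 76 of the 77 k$ and totals 314.
An exhaustive check of the 256 subsets confirms 314.

314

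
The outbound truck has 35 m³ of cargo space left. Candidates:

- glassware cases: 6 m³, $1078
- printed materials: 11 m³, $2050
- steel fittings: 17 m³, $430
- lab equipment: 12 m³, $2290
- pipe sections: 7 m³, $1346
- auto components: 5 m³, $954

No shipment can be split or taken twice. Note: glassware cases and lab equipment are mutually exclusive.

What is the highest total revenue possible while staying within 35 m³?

6640

Density check — pipe sections 192.29, lab equipment 190.83, auto components 190.80, printed materials 186.36 are the best per m³.
Best packing: printed materials + lab equipment + pipe sections + auto components — 35 m³, 6640 total.
Nothing else feasible within 35 m³ beats 6640.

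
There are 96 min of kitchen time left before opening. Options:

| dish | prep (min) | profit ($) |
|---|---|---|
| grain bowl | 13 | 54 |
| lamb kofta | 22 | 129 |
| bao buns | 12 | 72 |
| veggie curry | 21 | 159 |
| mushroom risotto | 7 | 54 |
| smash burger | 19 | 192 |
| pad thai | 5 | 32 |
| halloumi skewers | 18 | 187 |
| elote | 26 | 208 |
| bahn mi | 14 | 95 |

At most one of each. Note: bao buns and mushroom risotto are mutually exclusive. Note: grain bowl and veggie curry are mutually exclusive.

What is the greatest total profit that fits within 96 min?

832

Taking veggie curry + mushroom risotto + smash burger + pad thai + halloumi skewers + elote: 96 min used, 832 in profit.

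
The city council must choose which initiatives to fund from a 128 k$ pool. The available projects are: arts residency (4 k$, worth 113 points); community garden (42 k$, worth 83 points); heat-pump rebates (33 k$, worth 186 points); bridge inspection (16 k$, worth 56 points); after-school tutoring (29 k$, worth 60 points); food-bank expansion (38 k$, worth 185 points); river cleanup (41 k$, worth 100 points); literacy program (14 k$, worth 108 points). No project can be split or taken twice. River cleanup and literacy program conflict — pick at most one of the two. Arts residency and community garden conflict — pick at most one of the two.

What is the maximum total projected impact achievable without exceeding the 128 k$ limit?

652

Ranking by ratio (projected impact/k$): arts residency 28.25, literacy program 7.71, heat-pump rebates 5.64, food-bank expansion 4.87.
The ratio heuristic lands on arts residency + heat-pump rebates + bridge inspection + food-bank expansion + literacy program (648) but leaves 23 k$ idle.
Replace bridge inspection with after-school tutoring: the trade gains 4 net, giving 652 at 118 k$.
Every other selection either busts 128 k$ or breaks a pairing rule or fails to beat 652.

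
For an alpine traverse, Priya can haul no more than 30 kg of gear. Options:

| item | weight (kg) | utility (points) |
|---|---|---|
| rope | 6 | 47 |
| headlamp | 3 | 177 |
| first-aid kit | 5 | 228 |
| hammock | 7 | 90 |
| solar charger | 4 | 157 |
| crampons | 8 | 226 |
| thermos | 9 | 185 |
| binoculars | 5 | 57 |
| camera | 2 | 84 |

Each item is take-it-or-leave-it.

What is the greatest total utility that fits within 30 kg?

973

Density check — headlamp 59.00, first-aid kit 45.60, camera 42.00 are the best per kg.
Filling by ratio: headlamp + first-aid kit + hammock + solar charger + crampons + camera for 962, with 1 kg left unused.
Replace hammock and camera with thermos: the trade gains 11 net, giving 973 at 29 kg.
An exhaustive check of the 512 subsets confirms 973.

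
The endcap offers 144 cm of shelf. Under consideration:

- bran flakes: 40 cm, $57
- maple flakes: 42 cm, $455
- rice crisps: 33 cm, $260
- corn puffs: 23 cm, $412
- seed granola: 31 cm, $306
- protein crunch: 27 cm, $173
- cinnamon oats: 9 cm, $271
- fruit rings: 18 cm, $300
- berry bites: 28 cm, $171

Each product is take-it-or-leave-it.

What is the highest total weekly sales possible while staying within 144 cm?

1744

Ranking by ratio (weekly sales/cm): cinnamon oats 30.11, corn puffs 17.91, fruit rings 16.67, maple flakes 10.83.
The ratio ordering already packs tightly: maple flakes + corn puffs + seed granola + cinnamon oats + fruit rings, 123 cm, 1744.
Next best is rice crisps + corn puffs + seed granola + protein crunch + cinnamon oats + fruit rings at 1722 (141 cm) — short by 22.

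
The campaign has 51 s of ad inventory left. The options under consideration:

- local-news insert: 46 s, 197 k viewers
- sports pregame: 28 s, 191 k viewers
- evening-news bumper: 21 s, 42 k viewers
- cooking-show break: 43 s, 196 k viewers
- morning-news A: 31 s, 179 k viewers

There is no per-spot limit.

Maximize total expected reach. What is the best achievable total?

Sports pregame + evening-news bumper uses 49 of the 51 s and totals 233.
Nothing else within 51 s beats 233.

233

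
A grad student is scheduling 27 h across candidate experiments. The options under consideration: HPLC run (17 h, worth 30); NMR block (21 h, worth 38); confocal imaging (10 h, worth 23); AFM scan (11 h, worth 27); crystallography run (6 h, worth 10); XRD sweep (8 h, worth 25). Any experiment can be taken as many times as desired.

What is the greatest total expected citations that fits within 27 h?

Greedy by ratio would take 3×XRD sweep: 24 h used, total 75.
The 8 h tied up in XRD sweep is better spent on AFM scan — total rises to 77 (27 h).

77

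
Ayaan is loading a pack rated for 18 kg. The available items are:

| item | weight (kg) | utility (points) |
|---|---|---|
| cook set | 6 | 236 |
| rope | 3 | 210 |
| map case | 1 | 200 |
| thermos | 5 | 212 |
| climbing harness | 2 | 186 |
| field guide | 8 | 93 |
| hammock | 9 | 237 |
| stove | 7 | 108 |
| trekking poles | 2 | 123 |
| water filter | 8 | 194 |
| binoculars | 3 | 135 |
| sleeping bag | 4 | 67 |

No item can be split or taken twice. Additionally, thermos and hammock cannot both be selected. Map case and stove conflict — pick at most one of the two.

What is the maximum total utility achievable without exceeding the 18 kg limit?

1090

The ratio heuristic lands on rope + map case + thermos + climbing harness + trekking poles + binoculars (1066) but leaves 2 kg idle.
Dropping thermos frees 5 kg; slotting in cook set (6 kg) lifts the total to 1090 at 17 kg.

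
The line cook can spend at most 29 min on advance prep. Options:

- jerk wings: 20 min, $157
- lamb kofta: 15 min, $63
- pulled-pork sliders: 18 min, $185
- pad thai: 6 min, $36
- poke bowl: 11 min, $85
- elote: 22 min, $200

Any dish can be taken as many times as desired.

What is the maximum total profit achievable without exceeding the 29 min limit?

270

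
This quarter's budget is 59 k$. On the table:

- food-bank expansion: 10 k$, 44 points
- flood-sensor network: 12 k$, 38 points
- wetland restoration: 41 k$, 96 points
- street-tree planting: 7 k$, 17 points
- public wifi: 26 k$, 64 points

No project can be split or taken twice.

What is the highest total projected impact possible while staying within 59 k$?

Ranking by ratio (projected impact/k$): food-bank expansion 4.40, flood-sensor network 3.17, public wifi 2.46.
Food-bank expansion + flood-sensor network + street-tree planting + public wifi uses 55 of the 59 k$ and totals 163.
Nothing else within 59 k$ beats 163.

163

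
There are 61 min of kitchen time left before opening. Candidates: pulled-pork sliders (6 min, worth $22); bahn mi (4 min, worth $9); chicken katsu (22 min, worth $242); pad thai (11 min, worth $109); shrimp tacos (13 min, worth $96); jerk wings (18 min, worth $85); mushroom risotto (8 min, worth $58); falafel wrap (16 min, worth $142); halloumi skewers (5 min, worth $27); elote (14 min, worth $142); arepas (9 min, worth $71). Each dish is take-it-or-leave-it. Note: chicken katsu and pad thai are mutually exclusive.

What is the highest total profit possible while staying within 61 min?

597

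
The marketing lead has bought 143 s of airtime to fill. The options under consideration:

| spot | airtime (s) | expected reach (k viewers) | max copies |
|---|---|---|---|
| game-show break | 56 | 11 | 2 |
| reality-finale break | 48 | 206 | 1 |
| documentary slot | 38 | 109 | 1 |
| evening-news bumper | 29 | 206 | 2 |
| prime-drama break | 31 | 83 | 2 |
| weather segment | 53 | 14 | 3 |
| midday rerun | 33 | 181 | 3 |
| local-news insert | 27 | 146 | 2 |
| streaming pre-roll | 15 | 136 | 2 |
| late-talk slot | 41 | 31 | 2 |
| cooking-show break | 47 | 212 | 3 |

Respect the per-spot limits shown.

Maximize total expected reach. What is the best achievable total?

A density-first pass picks 2×evening-news bumper + midday rerun + 2×streaming pre-roll — 865 at 121 s.
The 33 s tied up in midday rerun is better spent on 2×local-news insert — total rises to 976 (142 s).

976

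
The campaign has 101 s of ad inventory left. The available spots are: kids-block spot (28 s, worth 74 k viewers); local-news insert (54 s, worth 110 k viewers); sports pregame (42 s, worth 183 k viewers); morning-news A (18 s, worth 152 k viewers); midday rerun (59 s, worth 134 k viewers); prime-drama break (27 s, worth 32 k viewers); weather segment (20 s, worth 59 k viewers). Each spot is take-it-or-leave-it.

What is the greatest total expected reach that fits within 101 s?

409

A density-first pass picks sports pregame + morning-news A + weather segment — 394 at 80 s.
Dropping weather segment frees 20 s; slotting in kids-block spot (28 s) lifts the total to 409 at 88 s.
Every other selection either busts 101 s or fails to beat 409.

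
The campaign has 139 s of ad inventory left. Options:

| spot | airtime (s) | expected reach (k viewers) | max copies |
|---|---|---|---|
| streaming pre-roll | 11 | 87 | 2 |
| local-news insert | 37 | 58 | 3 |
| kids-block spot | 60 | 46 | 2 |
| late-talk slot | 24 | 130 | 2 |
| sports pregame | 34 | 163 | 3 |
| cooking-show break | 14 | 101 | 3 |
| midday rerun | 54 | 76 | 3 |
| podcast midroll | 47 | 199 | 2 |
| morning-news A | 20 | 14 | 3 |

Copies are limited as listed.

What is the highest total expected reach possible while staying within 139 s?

813

A density-first pass picks 2×streaming pre-roll + 2×late-talk slot + 3×cooking-show break + morning-news A — 751 at 132 s.
Dropping streaming pre-roll and morning-news A frees 31 s; slotting in sports pregame (34 s) lifts the total to 813 at 135 s.
That's the maximum — no swap from here does better than 813.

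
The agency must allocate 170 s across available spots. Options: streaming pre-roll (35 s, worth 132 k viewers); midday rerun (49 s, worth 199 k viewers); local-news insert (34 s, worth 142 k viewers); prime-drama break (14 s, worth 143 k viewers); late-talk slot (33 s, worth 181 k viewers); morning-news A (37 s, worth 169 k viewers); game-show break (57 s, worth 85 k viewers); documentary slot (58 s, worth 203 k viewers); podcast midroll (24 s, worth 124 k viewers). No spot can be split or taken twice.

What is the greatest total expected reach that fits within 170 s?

834

The ratio heuristic lands on local-news insert + prime-drama break + late-talk slot + morning-news A + podcast midroll (759) but leaves 28 s idle.
Replace podcast midroll with midday rerun: the trade gains 75 net, giving 834 at 167 s.
The closest alternative, streaming pre-roll + midday rerun + prime-drama break + late-talk slot + morning-news A, reaches only 824.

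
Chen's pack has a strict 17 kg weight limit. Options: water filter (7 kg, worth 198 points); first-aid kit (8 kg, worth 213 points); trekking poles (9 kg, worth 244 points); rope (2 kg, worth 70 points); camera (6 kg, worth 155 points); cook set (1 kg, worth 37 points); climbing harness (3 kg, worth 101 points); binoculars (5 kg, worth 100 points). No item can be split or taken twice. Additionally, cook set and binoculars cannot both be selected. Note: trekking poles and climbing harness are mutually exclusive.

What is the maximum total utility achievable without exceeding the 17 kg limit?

491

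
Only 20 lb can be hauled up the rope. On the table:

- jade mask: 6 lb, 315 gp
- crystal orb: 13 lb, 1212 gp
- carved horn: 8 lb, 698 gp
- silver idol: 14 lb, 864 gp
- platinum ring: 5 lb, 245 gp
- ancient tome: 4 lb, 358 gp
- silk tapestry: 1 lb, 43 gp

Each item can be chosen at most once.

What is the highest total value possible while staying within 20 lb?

Crystal orb + ancient tome + silk tapestry uses 18 of the 20 lb and totals 1613.
The closest alternative, crystal orb + ancient tome, reaches only 1570.

1613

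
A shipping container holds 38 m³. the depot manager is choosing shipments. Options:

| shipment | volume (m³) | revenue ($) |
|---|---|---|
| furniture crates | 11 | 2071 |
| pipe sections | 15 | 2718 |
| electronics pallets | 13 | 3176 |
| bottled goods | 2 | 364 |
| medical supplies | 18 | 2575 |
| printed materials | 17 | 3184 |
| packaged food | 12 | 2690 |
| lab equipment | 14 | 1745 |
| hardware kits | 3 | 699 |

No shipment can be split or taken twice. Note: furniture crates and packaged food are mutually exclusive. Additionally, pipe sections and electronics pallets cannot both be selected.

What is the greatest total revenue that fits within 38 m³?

Density check — electronics pallets 244.31, hardware kits 233.00, packaged food 224.17 are the best per m³.
Filling by ratio: electronics pallets + bottled goods + packaged food + hardware kits for 6929, with 8 m³ left unused.
The 12 m³ tied up in packaged food is better spent on printed materials — total rises to 7423 (35 m³).
An exhaustive check of the 512 subsets confirms 7423.

7423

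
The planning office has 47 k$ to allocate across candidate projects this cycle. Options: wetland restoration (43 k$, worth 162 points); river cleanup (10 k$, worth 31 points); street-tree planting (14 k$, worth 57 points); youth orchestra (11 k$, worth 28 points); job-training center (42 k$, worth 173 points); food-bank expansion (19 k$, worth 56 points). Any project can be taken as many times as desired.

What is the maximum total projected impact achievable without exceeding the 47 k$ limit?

By projected impact per k$: job-training center 4.12, street-tree planting 4.07, wetland restoration 3.77 lead.
Job-training center uses 42 of the 47 k$ and totals 173.
The spare 5 k$ is too small for any remaining project, and no exchange beats 173.

173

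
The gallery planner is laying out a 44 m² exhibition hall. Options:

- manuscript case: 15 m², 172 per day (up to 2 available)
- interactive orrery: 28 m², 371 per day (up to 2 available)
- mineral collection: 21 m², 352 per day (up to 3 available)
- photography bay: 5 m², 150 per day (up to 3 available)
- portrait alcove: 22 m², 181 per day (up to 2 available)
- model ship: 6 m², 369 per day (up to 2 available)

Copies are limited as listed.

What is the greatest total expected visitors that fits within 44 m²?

1390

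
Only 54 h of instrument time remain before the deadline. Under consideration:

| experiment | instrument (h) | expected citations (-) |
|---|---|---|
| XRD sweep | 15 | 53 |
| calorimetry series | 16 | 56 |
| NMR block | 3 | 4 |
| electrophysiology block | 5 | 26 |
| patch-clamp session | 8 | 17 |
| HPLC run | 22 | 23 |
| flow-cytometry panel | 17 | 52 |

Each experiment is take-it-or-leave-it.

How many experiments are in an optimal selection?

Best achievable expected citations is 187.
One optimal bundle: XRD sweep + calorimetry series + electrophysiology block + flow-cytometry panel (53 h).
Any selection reaching 187 contains exactly 4 experiments.

4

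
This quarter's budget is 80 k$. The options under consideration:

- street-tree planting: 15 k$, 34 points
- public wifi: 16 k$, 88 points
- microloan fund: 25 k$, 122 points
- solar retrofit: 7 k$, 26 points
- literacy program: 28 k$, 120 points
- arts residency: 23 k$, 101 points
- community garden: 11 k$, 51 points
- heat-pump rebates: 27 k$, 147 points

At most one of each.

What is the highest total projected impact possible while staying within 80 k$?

Public wifi + microloan fund + community garden + heat-pump rebates uses 79 of the 80 k$ and totals 408.
Nothing else within 80 k$ beats 408.

408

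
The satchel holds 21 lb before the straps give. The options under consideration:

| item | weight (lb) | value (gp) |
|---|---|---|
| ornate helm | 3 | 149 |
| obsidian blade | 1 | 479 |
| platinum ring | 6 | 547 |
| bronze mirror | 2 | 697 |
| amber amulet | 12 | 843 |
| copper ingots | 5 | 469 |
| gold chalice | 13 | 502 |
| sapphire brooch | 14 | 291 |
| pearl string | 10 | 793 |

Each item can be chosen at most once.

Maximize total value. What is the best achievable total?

2587

A density-first pass picks ornate helm + obsidian blade + platinum ring + bronze mirror + copper ingots — 2341 at 17 lb.
Replace platinum ring with pearl string: the trade gains 246 net, giving 2587 at 21 lb.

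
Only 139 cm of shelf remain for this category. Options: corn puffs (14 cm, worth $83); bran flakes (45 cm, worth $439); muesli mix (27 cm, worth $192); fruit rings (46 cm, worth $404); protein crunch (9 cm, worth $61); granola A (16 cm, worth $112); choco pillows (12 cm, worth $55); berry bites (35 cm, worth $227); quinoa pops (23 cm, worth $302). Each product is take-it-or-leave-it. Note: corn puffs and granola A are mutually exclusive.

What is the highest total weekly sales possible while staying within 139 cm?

1318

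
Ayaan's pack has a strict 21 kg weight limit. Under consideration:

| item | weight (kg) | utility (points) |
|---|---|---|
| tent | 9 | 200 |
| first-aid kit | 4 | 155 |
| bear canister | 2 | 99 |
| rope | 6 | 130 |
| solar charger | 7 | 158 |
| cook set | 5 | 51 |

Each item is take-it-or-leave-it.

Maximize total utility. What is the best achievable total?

The ratio heuristic lands on first-aid kit + bear canister + rope + solar charger (542) but leaves 2 kg idle.
Replace solar charger with tent: the trade gains 42 net, giving 584 at 21 kg.
That's the maximum — no swap from here does better than 584.

584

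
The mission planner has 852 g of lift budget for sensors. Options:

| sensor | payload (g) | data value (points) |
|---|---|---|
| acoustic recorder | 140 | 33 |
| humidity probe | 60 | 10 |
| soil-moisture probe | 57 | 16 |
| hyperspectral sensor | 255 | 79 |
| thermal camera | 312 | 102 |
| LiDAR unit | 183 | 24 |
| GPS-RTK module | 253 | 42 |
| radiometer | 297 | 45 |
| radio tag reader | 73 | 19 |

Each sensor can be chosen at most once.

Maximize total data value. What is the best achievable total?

By data value per g: thermal camera 0.33, hyperspectral sensor 0.31, soil-moisture probe 0.28, radio tag reader 0.26 lead.
Acoustic recorder + soil-moisture probe + hyperspectral sensor + thermal camera + radio tag reader uses 837 of the 852 g and totals 249.

249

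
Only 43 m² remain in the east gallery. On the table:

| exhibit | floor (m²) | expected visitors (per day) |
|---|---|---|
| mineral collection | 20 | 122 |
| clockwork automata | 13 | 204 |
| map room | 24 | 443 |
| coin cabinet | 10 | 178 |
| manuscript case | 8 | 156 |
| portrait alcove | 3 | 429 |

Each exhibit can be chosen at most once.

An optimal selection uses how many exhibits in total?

3

Best achievable expected visitors is 1076.
One optimal bundle: clockwork automata + map room + portrait alcove (40 m²).
Any selection reaching 1076 contains exactly 3 exhibits.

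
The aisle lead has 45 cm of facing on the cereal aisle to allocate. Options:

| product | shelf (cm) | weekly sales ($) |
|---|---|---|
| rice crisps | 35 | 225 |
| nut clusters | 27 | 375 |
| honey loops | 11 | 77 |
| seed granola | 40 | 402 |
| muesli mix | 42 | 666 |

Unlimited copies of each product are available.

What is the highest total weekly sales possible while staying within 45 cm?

666

Muesli mix uses 42 of the 45 cm and totals 666.
No other feasible combination exceeds 666.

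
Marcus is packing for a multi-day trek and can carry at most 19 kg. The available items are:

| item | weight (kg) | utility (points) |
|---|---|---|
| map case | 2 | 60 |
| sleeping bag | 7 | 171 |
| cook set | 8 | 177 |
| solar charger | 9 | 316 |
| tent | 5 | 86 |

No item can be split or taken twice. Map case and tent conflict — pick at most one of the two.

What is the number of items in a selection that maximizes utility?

The maximum utility within 19 kg is 553.
map case + cook set + solar charger hits 553 at 19 kg.
Every optimal selection uses 3 items.

3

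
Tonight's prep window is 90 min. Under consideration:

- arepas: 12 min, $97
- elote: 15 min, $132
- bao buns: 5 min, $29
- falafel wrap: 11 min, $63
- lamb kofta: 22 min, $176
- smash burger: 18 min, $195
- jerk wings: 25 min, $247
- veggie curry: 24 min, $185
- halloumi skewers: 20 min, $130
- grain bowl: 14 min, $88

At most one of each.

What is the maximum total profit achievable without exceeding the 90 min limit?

Taking the top-ratio dishes first gives arepas + elote + smash burger + jerk wings + halloumi skewers for 801 (90 min).
Reworking the packing: lamb kofta + smash burger + jerk wings + veggie curry uses 89 min and improves the total to 803.
Nothing else within 90 min beats 803.

803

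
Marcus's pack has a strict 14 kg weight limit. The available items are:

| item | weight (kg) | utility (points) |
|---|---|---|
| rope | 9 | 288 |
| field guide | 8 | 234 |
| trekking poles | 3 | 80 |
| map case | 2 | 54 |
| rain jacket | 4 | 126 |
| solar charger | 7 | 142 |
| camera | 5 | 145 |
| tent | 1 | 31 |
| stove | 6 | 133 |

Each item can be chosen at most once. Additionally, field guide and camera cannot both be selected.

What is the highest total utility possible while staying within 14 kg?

445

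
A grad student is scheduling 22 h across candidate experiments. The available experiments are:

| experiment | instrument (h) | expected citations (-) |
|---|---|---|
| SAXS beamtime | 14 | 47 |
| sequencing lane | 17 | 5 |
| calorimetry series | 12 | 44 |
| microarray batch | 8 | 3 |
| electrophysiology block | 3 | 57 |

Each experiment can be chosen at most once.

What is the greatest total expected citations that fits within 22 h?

Ranking by ratio (expected citations/h): electrophysiology block 19.00, calorimetry series 3.67, SAXS beamtime 3.36.
The ratio heuristic lands on calorimetry series + electrophysiology block (101) but leaves 7 h idle.
Replace calorimetry series with SAXS beamtime: the trade gains 3 net, giving 104 at 17 h.
No other feasible combination exceeds 104.

104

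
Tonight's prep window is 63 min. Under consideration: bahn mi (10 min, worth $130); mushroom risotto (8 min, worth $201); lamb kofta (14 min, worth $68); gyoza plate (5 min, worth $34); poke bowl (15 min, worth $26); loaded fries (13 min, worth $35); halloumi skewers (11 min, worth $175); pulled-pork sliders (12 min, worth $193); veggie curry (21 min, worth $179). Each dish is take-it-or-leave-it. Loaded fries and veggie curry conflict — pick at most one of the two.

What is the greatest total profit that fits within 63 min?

Ranking by ratio (profit/min): mushroom risotto 25.12, pulled-pork sliders 16.08, halloumi skewers 15.91, bahn mi 13.00.
Best packing: bahn mi + mushroom risotto + halloumi skewers + pulled-pork sliders + veggie curry — 62 min, 878 total.
Next best is bahn mi + mushroom risotto + lamb kofta + gyoza plate + halloumi skewers + pulled-pork sliders at 801 (60 min) — short by 77.

878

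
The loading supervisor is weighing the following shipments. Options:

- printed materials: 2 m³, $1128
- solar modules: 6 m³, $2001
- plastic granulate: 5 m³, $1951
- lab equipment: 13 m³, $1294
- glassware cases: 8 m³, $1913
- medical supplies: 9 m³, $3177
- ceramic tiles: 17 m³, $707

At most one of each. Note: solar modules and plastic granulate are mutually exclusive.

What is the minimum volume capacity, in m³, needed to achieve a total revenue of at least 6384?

Need the lightest bundle worth ≥ 6384.
Taking plastic granulate + glassware cases + medical supplies gives 7041 (≥ 6384) for 22 m³.
No combination under 22 m³ hits 6384.

22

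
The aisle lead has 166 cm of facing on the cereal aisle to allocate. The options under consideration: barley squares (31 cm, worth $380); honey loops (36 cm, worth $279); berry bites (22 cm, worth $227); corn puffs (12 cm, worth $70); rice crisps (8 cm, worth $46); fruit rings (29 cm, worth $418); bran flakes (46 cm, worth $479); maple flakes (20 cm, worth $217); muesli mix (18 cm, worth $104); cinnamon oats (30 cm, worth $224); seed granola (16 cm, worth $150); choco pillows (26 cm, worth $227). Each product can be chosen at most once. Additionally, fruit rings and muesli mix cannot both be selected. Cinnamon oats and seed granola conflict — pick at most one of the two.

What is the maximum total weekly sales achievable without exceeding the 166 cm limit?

Taking barley squares + berry bites + fruit rings + bran flakes + maple flakes + seed granola: 164 cm used, 1871 in weekly sales.
Next best is barley squares + berry bites + corn puffs + fruit rings + bran flakes + choco pillows at 1801 (166 cm) — short by 70.

1871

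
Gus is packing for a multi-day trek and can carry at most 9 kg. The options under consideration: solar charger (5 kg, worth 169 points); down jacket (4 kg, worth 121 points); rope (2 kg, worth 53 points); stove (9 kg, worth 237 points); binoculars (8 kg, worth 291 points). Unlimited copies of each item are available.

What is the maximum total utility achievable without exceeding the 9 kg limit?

Ranking by ratio (utility/kg): binoculars 36.38, solar charger 33.80, down jacket 30.25.
Best packing: binoculars — 8 kg, 291 total.
No other feasible combination exceeds 291.

291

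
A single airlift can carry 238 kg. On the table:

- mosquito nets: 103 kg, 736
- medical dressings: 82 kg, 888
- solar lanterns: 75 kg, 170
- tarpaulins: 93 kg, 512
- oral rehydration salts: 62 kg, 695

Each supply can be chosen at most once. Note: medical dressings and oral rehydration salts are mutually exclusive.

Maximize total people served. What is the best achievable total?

Best packing: mosquito nets + medical dressings — 185 kg, 1624 total.
Nothing else feasible within 238 kg beats 1624.

1624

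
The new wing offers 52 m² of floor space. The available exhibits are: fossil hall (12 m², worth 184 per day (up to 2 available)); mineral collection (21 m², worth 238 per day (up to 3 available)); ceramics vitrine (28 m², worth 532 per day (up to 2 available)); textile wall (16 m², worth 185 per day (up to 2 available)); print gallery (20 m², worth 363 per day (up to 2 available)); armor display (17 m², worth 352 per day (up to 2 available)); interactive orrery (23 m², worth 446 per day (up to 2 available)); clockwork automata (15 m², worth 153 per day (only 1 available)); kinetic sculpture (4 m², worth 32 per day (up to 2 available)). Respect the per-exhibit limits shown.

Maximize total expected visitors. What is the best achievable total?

982

Ranking by ratio (expected visitors/m²): armor display 20.71, interactive orrery 19.39, ceramics vitrine 19.00, print gallery 18.15.
Greedy by ratio would take fossil hall + 2×armor display + kinetic sculpture: 50 m² used, total 920.
Dropping armor display and kinetic sculpture frees 21 m²; slotting in interactive orrery (23 m²) lifts the total to 982 at 52 m².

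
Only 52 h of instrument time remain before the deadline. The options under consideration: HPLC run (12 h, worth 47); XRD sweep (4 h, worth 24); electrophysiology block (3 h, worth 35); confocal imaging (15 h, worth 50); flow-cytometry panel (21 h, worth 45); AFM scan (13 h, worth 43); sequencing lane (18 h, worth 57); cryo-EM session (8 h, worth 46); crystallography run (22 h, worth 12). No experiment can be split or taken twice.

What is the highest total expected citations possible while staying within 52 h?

Taking the top-ratio experiments first gives HPLC run + XRD sweep + electrophysiology block + confocal imaging + cryo-EM session for 202 (42 h).
The 4 h tied up in XRD sweep is better spent on AFM scan — total rises to 221 (51 h).
The closest alternative, HPLC run + XRD sweep + electrophysiology block + confocal imaging + sequencing lane, reaches only 213.

221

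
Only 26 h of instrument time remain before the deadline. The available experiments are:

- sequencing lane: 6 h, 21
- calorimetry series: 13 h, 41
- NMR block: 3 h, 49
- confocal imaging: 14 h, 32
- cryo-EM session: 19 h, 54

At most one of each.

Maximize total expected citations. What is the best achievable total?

111

Sequencing lane + calorimetry series + NMR block uses 22 of the 26 h and totals 111.
An exhaustive check of the 32 subsets confirms 111.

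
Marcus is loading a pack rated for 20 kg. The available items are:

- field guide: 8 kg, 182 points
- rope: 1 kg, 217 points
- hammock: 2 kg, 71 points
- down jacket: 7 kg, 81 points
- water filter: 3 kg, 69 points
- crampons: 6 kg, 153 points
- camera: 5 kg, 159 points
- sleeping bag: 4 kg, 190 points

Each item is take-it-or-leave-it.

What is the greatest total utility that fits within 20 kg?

The ratio heuristic lands on rope + hammock + crampons + camera + sleeping bag (790) but leaves 2 kg idle.
The 6 kg tied up in crampons is better spent on field guide — total rises to 819 (20 kg).
Runner-up rope + hammock + crampons + camera + sleeping bag tops out at 790.

819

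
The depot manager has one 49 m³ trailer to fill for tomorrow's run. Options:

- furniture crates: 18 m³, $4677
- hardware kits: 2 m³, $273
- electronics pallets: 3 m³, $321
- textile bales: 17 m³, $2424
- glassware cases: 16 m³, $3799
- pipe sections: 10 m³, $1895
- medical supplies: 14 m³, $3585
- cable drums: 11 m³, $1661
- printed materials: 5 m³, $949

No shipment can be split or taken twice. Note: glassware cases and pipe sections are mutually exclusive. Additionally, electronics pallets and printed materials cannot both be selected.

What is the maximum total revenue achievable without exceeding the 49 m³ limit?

12061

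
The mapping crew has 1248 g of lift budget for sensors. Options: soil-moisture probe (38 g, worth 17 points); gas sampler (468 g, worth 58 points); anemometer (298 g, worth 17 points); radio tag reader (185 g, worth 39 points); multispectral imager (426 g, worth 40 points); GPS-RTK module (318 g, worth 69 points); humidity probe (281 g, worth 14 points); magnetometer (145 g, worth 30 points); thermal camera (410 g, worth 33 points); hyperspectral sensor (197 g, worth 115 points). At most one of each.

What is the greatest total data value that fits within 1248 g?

298

Density check — hyperspectral sensor 0.58, soil-moisture probe 0.45, GPS-RTK module 0.22 are the best per g.
A density-first pass picks soil-moisture probe + anemometer + radio tag reader + GPS-RTK module + magnetometer + hyperspectral sensor — 287 at 1181 g.
Replace anemometer and magnetometer with gas sampler: the trade gains 11 net, giving 298 at 1206 g.
Runner-up soil-moisture probe + gas sampler + GPS-RTK module + magnetometer + hyperspectral sensor tops out at 289.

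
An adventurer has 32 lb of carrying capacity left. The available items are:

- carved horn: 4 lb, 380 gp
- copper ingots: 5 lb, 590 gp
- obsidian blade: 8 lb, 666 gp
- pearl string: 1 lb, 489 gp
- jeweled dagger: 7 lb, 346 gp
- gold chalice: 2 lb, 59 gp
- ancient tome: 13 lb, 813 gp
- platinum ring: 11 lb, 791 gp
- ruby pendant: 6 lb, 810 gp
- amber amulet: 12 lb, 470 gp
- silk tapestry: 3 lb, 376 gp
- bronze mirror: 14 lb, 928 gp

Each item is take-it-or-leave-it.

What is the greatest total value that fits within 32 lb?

Density check — pearl string 489.00, ruby pendant 135.00, silk tapestry 125.33, copper ingots 118.00 are the best per lb.
Filling by ratio: carved horn + copper ingots + obsidian blade + pearl string + gold chalice + ruby pendant + silk tapestry for 3370, with 3 lb left unused.
Dropping obsidian blade frees 8 lb; slotting in platinum ring (11 lb) lifts the total to 3495 at 32 lb.
The closest alternative, carved horn + copper ingots + pearl string + ancient tome + ruby pendant + silk tapestry, reaches only 3458.

3495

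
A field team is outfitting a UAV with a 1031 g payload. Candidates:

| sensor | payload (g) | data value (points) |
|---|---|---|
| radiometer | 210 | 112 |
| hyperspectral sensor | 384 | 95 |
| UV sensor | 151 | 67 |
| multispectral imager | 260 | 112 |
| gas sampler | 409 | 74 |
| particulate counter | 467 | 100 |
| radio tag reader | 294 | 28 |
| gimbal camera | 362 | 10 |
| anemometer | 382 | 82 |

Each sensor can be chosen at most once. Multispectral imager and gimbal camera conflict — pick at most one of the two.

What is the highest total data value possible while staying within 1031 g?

386

Best packing: radiometer + hyperspectral sensor + UV sensor + multispectral imager — 1005 g, 386 total.
The spare 26 g is too small for any remaining sensor, and no feasible exchange beats 386.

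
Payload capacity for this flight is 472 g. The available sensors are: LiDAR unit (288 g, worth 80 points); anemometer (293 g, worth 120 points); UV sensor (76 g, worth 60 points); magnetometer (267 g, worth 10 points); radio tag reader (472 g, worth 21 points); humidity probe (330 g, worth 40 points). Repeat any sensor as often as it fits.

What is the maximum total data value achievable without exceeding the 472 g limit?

360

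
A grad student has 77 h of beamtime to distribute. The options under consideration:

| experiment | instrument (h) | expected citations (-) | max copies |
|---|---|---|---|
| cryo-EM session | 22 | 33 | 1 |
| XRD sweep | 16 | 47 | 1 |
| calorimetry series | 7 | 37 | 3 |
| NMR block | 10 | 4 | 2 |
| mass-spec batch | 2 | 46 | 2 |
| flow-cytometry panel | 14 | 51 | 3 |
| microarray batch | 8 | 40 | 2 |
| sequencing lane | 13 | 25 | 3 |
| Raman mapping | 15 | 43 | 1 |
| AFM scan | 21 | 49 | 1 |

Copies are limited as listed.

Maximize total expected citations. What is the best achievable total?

The ratio heuristic lands on 3×calorimetry series + 2×mass-spec batch + 2×flow-cytometry panel + 2×microarray batch (385) but leaves 8 h idle.
Dropping calorimetry series frees 7 h; slotting in flow-cytometry panel (14 h) lifts the total to 399 at 76 h.
Nothing else within 77 h beats 399.

399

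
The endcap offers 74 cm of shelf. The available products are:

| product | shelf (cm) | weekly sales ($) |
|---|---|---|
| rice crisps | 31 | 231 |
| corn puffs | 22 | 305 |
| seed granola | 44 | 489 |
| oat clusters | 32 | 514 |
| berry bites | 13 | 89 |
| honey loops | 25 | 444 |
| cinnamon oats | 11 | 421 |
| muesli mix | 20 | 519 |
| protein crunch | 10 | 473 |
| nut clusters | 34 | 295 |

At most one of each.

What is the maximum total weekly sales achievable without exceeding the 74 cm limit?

1927

The ratio heuristic lands on honey loops + cinnamon oats + muesli mix + protein crunch (1857) but leaves 8 cm idle.
The 25 cm tied up in honey loops is better spent on oat clusters — total rises to 1927 (73 cm).
Runner-up honey loops + cinnamon oats + muesli mix + protein crunch tops out at 1857.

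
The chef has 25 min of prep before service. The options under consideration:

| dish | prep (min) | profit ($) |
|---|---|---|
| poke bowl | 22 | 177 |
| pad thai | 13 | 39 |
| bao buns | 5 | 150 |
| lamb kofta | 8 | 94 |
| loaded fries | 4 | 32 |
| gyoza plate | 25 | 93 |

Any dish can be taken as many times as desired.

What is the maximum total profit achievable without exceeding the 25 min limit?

By profit per min: bao buns 30.00, lamb kofta 11.75, poke bowl 8.05, loaded fries 8.00 lead.
Best packing: 5×bao buns — 25 min, 750 total.
Nothing else within 25 min beats 750.

750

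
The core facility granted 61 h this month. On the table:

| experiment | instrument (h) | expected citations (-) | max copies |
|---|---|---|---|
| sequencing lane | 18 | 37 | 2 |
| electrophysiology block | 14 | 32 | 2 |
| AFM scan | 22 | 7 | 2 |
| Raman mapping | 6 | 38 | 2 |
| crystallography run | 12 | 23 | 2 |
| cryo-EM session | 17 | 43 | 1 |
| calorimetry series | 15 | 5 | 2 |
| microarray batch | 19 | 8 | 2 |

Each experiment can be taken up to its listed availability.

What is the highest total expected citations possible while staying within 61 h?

Ranking by ratio (expected citations/h): Raman mapping 6.33, cryo-EM session 2.53, electrophysiology block 2.29.
Taking the top-ratio experiments first gives 2×electrophysiology block + 2×Raman mapping + cryo-EM session for 183 (57 h).
Replace electrophysiology block with sequencing lane: the trade gains 5 net, giving 188 at 61 h.
Every other selection either busts 61 h or exceeds an availability limit or fails to beat 188.

188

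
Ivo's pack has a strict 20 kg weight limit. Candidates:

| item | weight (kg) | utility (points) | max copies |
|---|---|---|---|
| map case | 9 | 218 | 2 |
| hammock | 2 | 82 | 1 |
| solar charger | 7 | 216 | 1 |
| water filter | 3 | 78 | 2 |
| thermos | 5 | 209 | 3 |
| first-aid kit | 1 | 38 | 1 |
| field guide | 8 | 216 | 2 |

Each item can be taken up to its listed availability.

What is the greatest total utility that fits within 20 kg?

787

By utility per kg: thermos 41.80, hammock 41.00, first-aid kit 38.00, solar charger 30.86 lead.
Greedy by ratio would take hammock + 3×thermos + first-aid kit: 18 kg used, total 747.
Replace first-aid kit with water filter: the trade gains 40 net, giving 787 at 20 kg.
Nothing else within 20 kg beats 787.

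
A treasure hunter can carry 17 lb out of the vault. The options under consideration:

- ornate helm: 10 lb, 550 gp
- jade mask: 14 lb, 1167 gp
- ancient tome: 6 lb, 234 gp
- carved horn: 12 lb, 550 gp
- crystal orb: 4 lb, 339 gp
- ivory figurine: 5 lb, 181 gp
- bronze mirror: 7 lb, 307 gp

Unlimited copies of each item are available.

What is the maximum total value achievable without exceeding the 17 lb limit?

1356

Taking 4×crystal orb: 16 lb used, 1356 in value.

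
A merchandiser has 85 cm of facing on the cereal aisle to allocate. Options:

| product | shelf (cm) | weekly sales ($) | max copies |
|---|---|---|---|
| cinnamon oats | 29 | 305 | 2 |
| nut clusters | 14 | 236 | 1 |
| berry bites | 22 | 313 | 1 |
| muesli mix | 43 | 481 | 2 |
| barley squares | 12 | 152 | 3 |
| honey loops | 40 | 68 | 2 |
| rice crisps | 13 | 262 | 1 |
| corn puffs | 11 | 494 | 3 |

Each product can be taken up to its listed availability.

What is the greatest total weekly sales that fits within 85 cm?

Nut clusters + berry bites + rice crisps + 3×corn puffs uses 82 of the 85 cm and totals 2293.

2293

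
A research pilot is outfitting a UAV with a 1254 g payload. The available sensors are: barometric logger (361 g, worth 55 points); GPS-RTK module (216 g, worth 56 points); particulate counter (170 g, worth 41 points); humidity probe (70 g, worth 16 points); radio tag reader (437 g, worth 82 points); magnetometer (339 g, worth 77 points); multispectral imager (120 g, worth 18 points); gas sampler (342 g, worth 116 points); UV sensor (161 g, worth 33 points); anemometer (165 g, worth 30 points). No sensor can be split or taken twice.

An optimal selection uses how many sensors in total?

5

Optimal total is 323.
One optimal bundle: GPS-RTK module + particulate counter + magnetometer + gas sampler + UV sensor (1228 g).
All optima have 5 sensors.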